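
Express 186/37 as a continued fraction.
[5; 37]

Euclidean algorithm steps:
186 = 5 × 37 + 1
37 = 37 × 1 + 0
Continued fraction: [5; 37]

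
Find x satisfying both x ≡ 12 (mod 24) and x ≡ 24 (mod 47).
588

Using Chinese Remainder Theorem:
M = 24 × 47 = 1128
M1 = 47, M2 = 24
y1 = 47^(-1) mod 24 = 23
y2 = 24^(-1) mod 47 = 2
x = (12×47×23 + 24×24×2) mod 1128 = 588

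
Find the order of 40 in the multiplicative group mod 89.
44

89 is prime, so ord(40) divides φ(89) = 88.
Divisors of 88: 1, 2, 4, 8, 11, 22, 44, 88.
Repeated squaring: 40^1 ≡ 40, 40^2 ≡ 87, 40^4 ≡ 4, 40^8 ≡ 16, 40^16 ≡ 78, 40^32 ≡ 32, 40^64 ≡ 45 (mod 89).
Test 40^d mod 89 for each divisor d in increasing order:
40^1 ≡ 40
40^2 ≡ 87
40^4 ≡ 4
40^8 ≡ 16
40^11 = 40^8·40^2·40^1 ≡ 55
40^22 = 40^16·40^4·40^2 ≡ 88
40^44 = 40^32·40^8·40^4 ≡ 1  ← first divisor giving 1
The order is 44.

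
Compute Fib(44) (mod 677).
175

Matrix identity: Q^n = [[F_(n+1), F_n], [F_n, F_(n-1)]] with Q = [[1,1],[1,0]].
n = 44 = 101100₂. Square-and-multiply, entries mod 677:
Q^1 = [[1,1],[1,0]]
Q^2 = (Q^1)² = [[2,1],[1,1]]
Q^5 = (Q^2)²·Q = [[8,5],[5,3]]
Q^11 = (Q^5)²·Q = [[144,89],[89,55]]
Q^22 = (Q^11)² = [[223,109],[109,114]]
Q^44 = (Q^22)² = [[3,175],[175,505]]
F_44 mod 677 = Q^44[0][1] = 175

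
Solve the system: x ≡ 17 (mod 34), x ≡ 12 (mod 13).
51

Using Chinese Remainder Theorem:
M = 34 × 13 = 442
M1 = 13, M2 = 34
y1 = 13^(-1) mod 34 = 21
y2 = 34^(-1) mod 13 = 5
x = (17×13×21 + 12×34×5) mod 442 = 51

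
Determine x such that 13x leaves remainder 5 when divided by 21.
x ≡ 2 (mod 21)

gcd(13, 21) = 1, which divides 5, so solutions exist.
Find 13^(-1) mod 21 by the extended Euclidean algorithm:
21 = 1 × 13 + 8  ⟹  8 = (1)·21 + (-1)·13
13 = 1 × 8 + 5  ⟹  5 = (-1)·21 + (2)·13
8 = 1 × 5 + 3  ⟹  3 = (2)·21 + (-3)·13
5 = 1 × 3 + 2  ⟹  2 = (-3)·21 + (5)·13
3 = 1 × 2 + 1  ⟹  1 = (5)·21 + (-8)·13
So (-8)·13 ≡ 1 (mod 21), i.e. 13^(-1) ≡ -8 ≡ 13 (mod 21).
x ≡ 13 × 5 = 65 ≡ 2 (mod 21).
Check: 13 × 2 = 26 ≡ 5 (mod 21).
Unique solution: x ≡ 2 (mod 21)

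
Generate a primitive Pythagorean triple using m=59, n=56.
(345, 6608, 6617)

Euclid's formula: a = m² - n², b = 2mn, c = m² + n²
m = 59, n = 56
a = 59² - 56² = 3481 - 3136 = 345
b = 2 × 59 × 56 = 6608
c = 59² + 56² = 3481 + 3136 = 6617
Verification: 345² + 6608² = 119025 + 43665664 = 43784689 = 6617² ✓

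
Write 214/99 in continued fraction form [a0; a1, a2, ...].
[2; 6, 5, 3]

Euclidean algorithm steps:
214 = 2 × 99 + 16
99 = 6 × 16 + 3
16 = 5 × 3 + 1
3 = 3 × 1 + 0
Continued fraction: [2; 6, 5, 3]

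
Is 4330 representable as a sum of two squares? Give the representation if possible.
19² + 63² (a=19, b=63)

Factorization: 4330 = 2 × 5 × 433
By Fermat: n is sum of two squares iff every prime p ≡ 3 (mod 4) appears to even power.
All primes ≡ 3 (mod 4) appear to even power.
Search a = 0, 1, 2, … for 4330 - a² a perfect square: first hit at a = 19: 4330 - 361 = 3969 = 63².
4330 = 19² + 63² = 361 + 3969 ✓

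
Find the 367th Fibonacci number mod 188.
93

Matrix identity: Q^n = [[F_(n+1), F_n], [F_n, F_(n-1)]] with Q = [[1,1],[1,0]].
n = 367 = 101101111₂. Square-and-multiply, entries mod 188:
Q^1 = [[1,1],[1,0]]
Q^2 = (Q^1)² = [[2,1],[1,1]]
Q^5 = (Q^2)²·Q = [[8,5],[5,3]]
Q^11 = (Q^5)²·Q = [[144,89],[89,55]]
Q^22 = (Q^11)² = [[81,39],[39,42]]
Q^45 = (Q^22)²·Q = [[95,186],[186,97]]
Q^91 = (Q^45)²·Q = [[185,5],[5,180]]
Q^183 = (Q^91)²·Q = [[167,34],[34,133]]
Q^367 = (Q^183)²·Q = [[141,93],[93,48]]
F_367 mod 188 = Q^367[0][1] = 93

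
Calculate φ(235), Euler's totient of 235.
184

235 = 5 × 47
φ(n) = n × ∏(1 - 1/p) for each prime p dividing n
φ(235) = 235 × (1 - 1/5) × (1 - 1/47) = 184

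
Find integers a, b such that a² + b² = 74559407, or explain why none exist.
Not possible

Factorization: 74559407 = 13 × 179^3
By Fermat: n is sum of two squares iff every prime p ≡ 3 (mod 4) appears to even power.
Prime(s) ≡ 3 (mod 4) with odd exponent: [(179, 3)]
Therefore 74559407 cannot be expressed as a² + b².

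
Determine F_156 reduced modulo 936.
792

Matrix identity: Q^n = [[F_(n+1), F_n], [F_n, F_(n-1)]] with Q = [[1,1],[1,0]].
n = 156 = 10011100₂. Square-and-multiply, entries mod 936:
Q^1 = [[1,1],[1,0]]
Q^2 = (Q^1)² = [[2,1],[1,1]]
Q^4 = (Q^2)² = [[5,3],[3,2]]
Q^9 = (Q^4)²·Q = [[55,34],[34,21]]
Q^19 = (Q^9)²·Q = [[213,437],[437,712]]
Q^39 = (Q^19)²·Q = [[339,466],[466,809]]
Q^78 = (Q^39)² = [[733,512],[512,221]]
Q^156 = (Q^78)² = [[89,792],[792,233]]
F_156 mod 936 = Q^156[0][1] = 792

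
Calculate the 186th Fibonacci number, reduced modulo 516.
184

Matrix identity: Q^n = [[F_(n+1), F_n], [F_n, F_(n-1)]] with Q = [[1,1],[1,0]].
n = 186 = 10111010₂. Square-and-multiply, entries mod 516:
Q^1 = [[1,1],[1,0]]
Q^2 = (Q^1)² = [[2,1],[1,1]]
Q^5 = (Q^2)²·Q = [[8,5],[5,3]]
Q^11 = (Q^5)²·Q = [[144,89],[89,55]]
Q^23 = (Q^11)²·Q = [[444,277],[277,167]]
Q^46 = (Q^23)² = [[385,515],[515,386]]
Q^93 = (Q^46)²·Q = [[395,134],[134,261]]
Q^186 = (Q^93)² = [[89,184],[184,421]]
F_186 mod 516 = Q^186[0][1] = 184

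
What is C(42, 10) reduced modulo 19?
0

Using Lucas' theorem:
Write n=42 and k=10 in base 19:
n in base 19: [2, 4]
k in base 19: [0, 10]
C(42,10) mod 19 = ∏ C(n_i, k_i) mod 19
Digit binomials (mod 19): C(2,0) = 1; C(4,10) = 0 (k_i > n_i)
Product: 1 × 0 = 0 ≡ 0 (mod 19)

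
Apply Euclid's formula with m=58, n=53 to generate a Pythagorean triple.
(555, 6148, 6173)

Euclid's formula: a = m² - n², b = 2mn, c = m² + n²
m = 58, n = 53
a = 58² - 53² = 3364 - 2809 = 555
b = 2 × 58 × 53 = 6148
c = 58² + 53² = 3364 + 2809 = 6173
Verification: 555² + 6148² = 308025 + 37797904 = 38105929 = 6173² ✓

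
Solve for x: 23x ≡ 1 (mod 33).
23

gcd(23, 33) = 1, so the inverse exists.
Extended Euclidean algorithm on (33, 23):
33 = 1 × 23 + 10  ⟹  10 = (1)·33 + (-1)·23
23 = 2 × 10 + 3  ⟹  3 = (-2)·33 + (3)·23
10 = 3 × 3 + 1  ⟹  1 = (7)·33 + (-10)·23
So (-10)·23 ≡ 1 (mod 33), i.e. 23^(-1) ≡ -10 ≡ 23 (mod 33).
Check: 23 × 23 = 529 ≡ 1 (mod 33)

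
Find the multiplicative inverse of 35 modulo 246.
239

gcd(35, 246) = 1, so the inverse exists.
Extended Euclidean algorithm on (246, 35):
246 = 7 × 35 + 1  ⟹  1 = (1)·246 + (-7)·35
So (-7)·35 ≡ 1 (mod 246), i.e. 35^(-1) ≡ -7 ≡ 239 (mod 246).
Check: 35 × 239 = 8365 ≡ 1 (mod 246)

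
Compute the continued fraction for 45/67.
[0; 1, 2, 22]

Euclidean algorithm steps:
45 = 0 × 67 + 45
67 = 1 × 45 + 22
45 = 2 × 22 + 1
22 = 22 × 1 + 0
Continued fraction: [0; 1, 2, 22]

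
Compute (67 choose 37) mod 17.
14

Using Lucas' theorem:
Write n=67 and k=37 in base 17:
n in base 17: [3, 16]
k in base 17: [2, 3]
C(67,37) mod 17 = ∏ C(n_i, k_i) mod 17
Digit binomials (mod 17): C(3,2) = 3; C(16,3) = 560 ≡ 16
Product: 3 × 16 = 48 ≡ 14 (mod 17)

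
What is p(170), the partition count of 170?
274768617130

p(n) counts ways to write n as a sum of positive integers (order ignored).
Euler's pentagonal recurrence: p(k) = p(k-1) + p(k-2) - p(k-5) - p(k-7) + p(k-12) + p(k-15) - ... (offsets j(3j∓1)/2, signs ++--, p(0)=1, p(<0)=0).
DP table for k = 0..169: p(0)=1, p(1)=1, p(2)=2, p(3)=3, p(4)=5, p(5)=7, p(6)=11, p(7)=15, p(8)=22, p(9)=30, p(10)=42, p(11)=56, p(12)=77, p(13)=101, p(14)=135, p(15)=176, p(16)=231, p(17)=297, p(18)=385, p(19)=490, p(20)=627, p(21)=792, p(22)=1002, p(23)=1255, p(24)=1575, p(25)=1958, p(26)=2436, p(27)=3010, p(28)=3718, p(29)=4565, p(30)=5604, p(31)=6842, p(32)=8349, p(33)=10143, p(34)=12310, p(35)=14883, p(36)=17977, p(37)=21637, p(38)=26015, p(39)=31185, p(40)=37338, p(41)=44583, p(42)=53174, p(43)=63261, p(44)=75175, p(45)=89134, p(46)=105558, p(47)=124754, p(48)=147273, p(49)=173525, p(50)=204226, p(51)=239943, p(52)=281589, p(53)=329931, p(54)=386155, p(55)=451276, p(56)=526823, p(57)=614154, p(58)=715220, p(59)=831820, p(60)=966467, p(61)=1121505, p(62)=1300156, p(63)=1505499, p(64)=1741630, p(65)=2012558, p(66)=2323520, p(67)=2679689, p(68)=3087735, p(69)=3554345, p(70)=4087968, p(71)=4697205, p(72)=5392783, p(73)=6185689, p(74)=7089500, p(75)=8118264, p(76)=9289091, p(77)=10619863, p(78)=12132164, p(79)=13848650, p(80)=15796476, p(81)=18004327, p(82)=20506255, p(83)=23338469, p(84)=26543660, p(85)=30167357, p(86)=34262962, p(87)=38887673, p(88)=44108109, p(89)=49995925, p(90)=56634173, p(91)=64112359, p(92)=72533807, p(93)=82010177, p(94)=92669720, p(95)=104651419, p(96)=118114304, p(97)=133230930, p(98)=150198136, p(99)=169229875, p(100)=190569292, p(101)=214481126, p(102)=241265379, p(103)=271248950, p(104)=304801365, p(105)=342325709, p(106)=384276336, p(107)=431149389, p(108)=483502844, p(109)=541946240, p(110)=607163746, p(111)=679903203, p(112)=761002156, p(113)=851376628, p(114)=952050665, p(115)=1064144451, p(116)=1188908248, p(117)=1327710076, p(118)=1482074143, p(119)=1653668665, p(120)=1844349560, p(121)=2056148051, p(122)=2291320912, p(123)=2552338241, p(124)=2841940500, p(125)=3163127352, p(126)=3519222692, p(127)=3913864295, p(128)=4351078600, p(129)=4835271870, p(130)=5371315400, p(131)=5964539504, p(132)=6620830889, p(133)=7346629512, p(134)=8149040695, p(135)=9035836076, p(136)=10015581680, p(137)=11097645016, p(138)=12292341831, p(139)=13610949895, p(140)=15065878135, p(141)=16670689208, p(142)=18440293320, p(143)=20390982757, p(144)=22540654445, p(145)=24908858009, p(146)=27517052599, p(147)=30388671978, p(148)=33549419497, p(149)=37027355200, p(150)=40853235313, p(151)=45060624582, p(152)=49686288421, p(153)=54770336324, p(154)=60356673280, p(155)=66493182097, p(156)=73232243759, p(157)=80630964769, p(158)=88751778802, p(159)=97662728555, p(160)=107438159466, p(161)=118159068427, p(162)=129913904637, p(163)=142798995930, p(164)=156919475295, p(165)=172389800255, p(166)=189334822579, p(167)=207890420102, p(168)=228204732751, p(169)=250438925115.
Final step: p(170) = p(169) + p(168) - p(165) - p(163) + p(158) + p(155) - p(148) - p(144) + p(135) + p(130) - p(119) - p(113) + p(100) + p(93) - p(78) - p(70) + p(53) + p(44) - p(25) - p(15)
= 250438925115 + 228204732751 - 172389800255 - 142798995930 + 88751778802 + 66493182097 - 33549419497 - 22540654445 + 9035836076 + 5371315400 - 1653668665 - 851376628 + 190569292 + 82010177 - 12132164 - 4087968 + 329931 + 75175 - 1958 - 176
= 274768617130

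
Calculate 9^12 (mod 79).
64

Repeated squaring. Binary of 12 = 1100.
9^1 ≡ 9 (mod 79); 9^2 ≡ 2 (mod 79); 9^4 ≡ 4 (mod 79); 9^8 ≡ 16 (mod 79)
9^12 = 9^4 × 9^8 ≡ 64 (mod 79)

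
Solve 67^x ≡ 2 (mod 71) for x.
18

Baby-step giant-step with step n = ⌈√71⌉ = 9.
Baby steps 67^j mod 71 (j:value) for j=0..8: 0:1, 1:67, 2:16, 3:7, 4:43, 5:41, 6:49, 7:17, 8:3.
Giant-step multiplier: 67^(-9) ≡ 67^(70-9) = 67^61 ≡ 65 (mod 71).
Giant steps γ_i = 2·65^i mod 71: γ_0=2, γ_1=59, γ_2=1 (in table at j=0).
x = i·n + j = 2·9 + 0 = 18.
Check: 67^18 ≡ 2 (mod 71).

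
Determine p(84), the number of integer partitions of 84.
26543660

p(n) counts ways to write n as a sum of positive integers (order ignored).
Euler's pentagonal recurrence: p(k) = p(k-1) + p(k-2) - p(k-5) - p(k-7) + p(k-12) + p(k-15) - ... (offsets j(3j∓1)/2, signs ++--, p(0)=1, p(<0)=0).
DP table for k = 0..83: p(0)=1, p(1)=1, p(2)=2, p(3)=3, p(4)=5, p(5)=7, p(6)=11, p(7)=15, p(8)=22, p(9)=30, p(10)=42, p(11)=56, p(12)=77, p(13)=101, p(14)=135, p(15)=176, p(16)=231, p(17)=297, p(18)=385, p(19)=490, p(20)=627, p(21)=792, p(22)=1002, p(23)=1255, p(24)=1575, p(25)=1958, p(26)=2436, p(27)=3010, p(28)=3718, p(29)=4565, p(30)=5604, p(31)=6842, p(32)=8349, p(33)=10143, p(34)=12310, p(35)=14883, p(36)=17977, p(37)=21637, p(38)=26015, p(39)=31185, p(40)=37338, p(41)=44583, p(42)=53174, p(43)=63261, p(44)=75175, p(45)=89134, p(46)=105558, p(47)=124754, p(48)=147273, p(49)=173525, p(50)=204226, p(51)=239943, p(52)=281589, p(53)=329931, p(54)=386155, p(55)=451276, p(56)=526823, p(57)=614154, p(58)=715220, p(59)=831820, p(60)=966467, p(61)=1121505, p(62)=1300156, p(63)=1505499, p(64)=1741630, p(65)=2012558, p(66)=2323520, p(67)=2679689, p(68)=3087735, p(69)=3554345, p(70)=4087968, p(71)=4697205, p(72)=5392783, p(73)=6185689, p(74)=7089500, p(75)=8118264, p(76)=9289091, p(77)=10619863, p(78)=12132164, p(79)=13848650, p(80)=15796476, p(81)=18004327, p(82)=20506255, p(83)=23338469.
Final step: p(84) = p(83) + p(82) - p(79) - p(77) + p(72) + p(69) - p(62) - p(58) + p(49) + p(44) - p(33) - p(27) + p(14) + p(7)
= 23338469 + 20506255 - 13848650 - 10619863 + 5392783 + 3554345 - 1300156 - 715220 + 173525 + 75175 - 10143 - 3010 + 135 + 15
= 26543660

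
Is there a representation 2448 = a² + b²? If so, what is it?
12² + 48² (a=12, b=48)

Factorization: 2448 = 2^4 × 3^2 × 17
By Fermat: n is sum of two squares iff every prime p ≡ 3 (mod 4) appears to even power.
All primes ≡ 3 (mod 4) appear to even power.
Search a = 0, 1, 2, … for 2448 - a² a perfect square: first hit at a = 12: 2448 - 144 = 2304 = 48².
2448 = 12² + 48² = 144 + 2304 ✓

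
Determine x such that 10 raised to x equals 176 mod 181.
138

Baby-step giant-step with step n = ⌈√181⌉ = 14.
Baby steps 10^j mod 181 (j:value) for j=0..13: 0:1, 1:10, 2:100, 3:95, 4:45, 5:88, 6:156, 7:112, 8:34, 9:159, 10:142, 11:153, 12:82, 13:96.
Giant-step multiplier: 10^(-14) ≡ 10^(180-14) = 10^166 ≡ 79 (mod 181).
Giant steps γ_i = 176·79^i mod 181: γ_0=176, γ_1=148, γ_2=108, γ_3=25, γ_4=165, γ_5=3, γ_6=56, γ_7=80, γ_8=166, γ_9=82 (in table at j=12).
x = i·n + j = 9·14 + 12 = 138.
Check: 10^138 ≡ 176 (mod 181).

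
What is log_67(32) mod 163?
65

Baby-step giant-step with step n = ⌈√163⌉ = 13.
Baby steps 67^j mod 163 (j:value) for j=0..12: 0:1, 1:67, 2:88, 3:28, 4:83, 5:19, 6:132, 7:42, 8:43, 9:110, 10:35, 11:63, 12:146.
Giant-step multiplier: 67^(-13) ≡ 67^(162-13) = 67^149 ≡ 82 (mod 163).
Giant steps γ_i = 32·82^i mod 163: γ_0=32, γ_1=16, γ_2=8, γ_3=4, γ_4=2, γ_5=1 (in table at j=0).
x = i·n + j = 5·13 + 0 = 65.
Check: 67^65 ≡ 32 (mod 163).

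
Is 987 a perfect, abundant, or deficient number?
deficient

Proper divisors of 987: sum = 1 + 3 + 7 + 21 + 47 + 141 + 329 = 549
Since 549 < 987, 987 is deficient.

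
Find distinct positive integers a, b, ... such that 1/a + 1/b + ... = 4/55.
1/14 + 1/770

Greedy algorithm:
4/55: ceiling(55/4) = 14, use 1/14
1/770: ceiling(770/1) = 770, use 1/770
Result: 4/55 = 1/14 + 1/770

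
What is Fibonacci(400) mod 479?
10

Matrix identity: Q^n = [[F_(n+1), F_n], [F_n, F_(n-1)]] with Q = [[1,1],[1,0]].
n = 400 = 110010000₂. Square-and-multiply, entries mod 479:
Q^1 = [[1,1],[1,0]]
Q^3 = (Q^1)²·Q = [[3,2],[2,1]]
Q^6 = (Q^3)² = [[13,8],[8,5]]
Q^12 = (Q^6)² = [[233,144],[144,89]]
Q^25 = (Q^12)²·Q = [[206,301],[301,384]]
Q^50 = (Q^25)² = [[354,360],[360,473]]
Q^100 = (Q^50)² = [[88,261],[261,306]]
Q^200 = (Q^100)² = [[183,328],[328,334]]
Q^400 = (Q^200)² = [[247,10],[10,237]]
F_400 mod 479 = Q^400[0][1] = 10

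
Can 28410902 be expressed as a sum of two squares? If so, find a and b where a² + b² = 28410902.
Not possible

Factorization: 28410902 = 2 × 13 × 103^3
By Fermat: n is sum of two squares iff every prime p ≡ 3 (mod 4) appears to even power.
Prime(s) ≡ 3 (mod 4) with odd exponent: [(103, 3)]
Therefore 28410902 cannot be expressed as a² + b².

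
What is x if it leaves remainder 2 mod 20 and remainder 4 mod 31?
562

Using Chinese Remainder Theorem:
M = 20 × 31 = 620
M1 = 31, M2 = 20
y1 = 31^(-1) mod 20 = 11
y2 = 20^(-1) mod 31 = 14
x = (2×31×11 + 4×20×14) mod 620 = 562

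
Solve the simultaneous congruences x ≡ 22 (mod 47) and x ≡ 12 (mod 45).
1902

Using Chinese Remainder Theorem:
M = 47 × 45 = 2115
M1 = 45, M2 = 47
y1 = 45^(-1) mod 47 = 23
y2 = 47^(-1) mod 45 = 23
x = (22×45×23 + 12×47×23) mod 2115 = 1902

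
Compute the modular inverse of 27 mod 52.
27

gcd(27, 52) = 1, so the inverse exists.
Extended Euclidean algorithm on (52, 27):
52 = 1 × 27 + 25  ⟹  25 = (1)·52 + (-1)·27
27 = 1 × 25 + 2  ⟹  2 = (-1)·52 + (2)·27
25 = 12 × 2 + 1  ⟹  1 = (13)·52 + (-25)·27
So (-25)·27 ≡ 1 (mod 52), i.e. 27^(-1) ≡ -25 ≡ 27 (mod 52).
Check: 27 × 27 = 729 ≡ 1 (mod 52)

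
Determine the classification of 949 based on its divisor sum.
deficient

Proper divisors of 949: sum = 1 + 13 + 73 = 87
Since 87 < 949, 949 is deficient.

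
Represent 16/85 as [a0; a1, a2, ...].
[0; 5, 3, 5]

Euclidean algorithm steps:
16 = 0 × 85 + 16
85 = 5 × 16 + 5
16 = 3 × 5 + 1
5 = 5 × 1 + 0
Continued fraction: [0; 5, 3, 5]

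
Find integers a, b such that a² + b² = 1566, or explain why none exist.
Not possible

Factorization: 1566 = 2 × 3^3 × 29
By Fermat: n is sum of two squares iff every prime p ≡ 3 (mod 4) appears to even power.
Prime(s) ≡ 3 (mod 4) with odd exponent: [(3, 3)]
Therefore 1566 cannot be expressed as a² + b².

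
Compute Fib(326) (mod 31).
28

Matrix identity: Q^n = [[F_(n+1), F_n], [F_n, F_(n-1)]] with Q = [[1,1],[1,0]].
n = 326 = 101000110₂. Square-and-multiply, entries mod 31:
Q^1 = [[1,1],[1,0]]
Q^2 = (Q^1)² = [[2,1],[1,1]]
Q^5 = (Q^2)²·Q = [[8,5],[5,3]]
Q^10 = (Q^5)² = [[27,24],[24,3]]
Q^20 = (Q^10)² = [[3,7],[7,27]]
Q^40 = (Q^20)² = [[27,24],[24,3]]
Q^81 = (Q^40)²·Q = [[10,3],[3,7]]
Q^163 = (Q^81)²·Q = [[5,16],[16,20]]
Q^326 = (Q^163)² = [[2,28],[28,5]]
F_326 mod 31 = Q^326[0][1] = 28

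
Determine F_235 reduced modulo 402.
29

Matrix identity: Q^n = [[F_(n+1), F_n], [F_n, F_(n-1)]] with Q = [[1,1],[1,0]].
n = 235 = 11101011₂. Square-and-multiply, entries mod 402:
Q^1 = [[1,1],[1,0]]
Q^3 = (Q^1)²·Q = [[3,2],[2,1]]
Q^7 = (Q^3)²·Q = [[21,13],[13,8]]
Q^14 = (Q^7)² = [[208,377],[377,233]]
Q^29 = (Q^14)²·Q = [[302,71],[71,231]]
Q^58 = (Q^29)² = [[167,55],[55,112]]
Q^117 = (Q^58)²·Q = [[29,362],[362,69]]
Q^235 = (Q^117)²·Q = [[129,29],[29,100]]
F_235 mod 402 = Q^235[0][1] = 29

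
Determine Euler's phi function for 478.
238

478 = 2 × 239
φ(n) = n × ∏(1 - 1/p) for each prime p dividing n
φ(478) = 478 × (1 - 1/2) × (1 - 1/239) = 238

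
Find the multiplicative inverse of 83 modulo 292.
95

gcd(83, 292) = 1, so the inverse exists.
Extended Euclidean algorithm on (292, 83):
292 = 3 × 83 + 43  ⟹  43 = (1)·292 + (-3)·83
83 = 1 × 43 + 40  ⟹  40 = (-1)·292 + (4)·83
43 = 1 × 40 + 3  ⟹  3 = (2)·292 + (-7)·83
40 = 13 × 3 + 1  ⟹  1 = (-27)·292 + (95)·83
So (95)·83 ≡ 1 (mod 292), i.e. 83^(-1) ≡ 95 (mod 292).
Check: 83 × 95 = 7885 ≡ 1 (mod 292)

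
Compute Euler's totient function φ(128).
64

128 = 2^7
φ(n) = n × ∏(1 - 1/p) for each prime p dividing n
φ(128) = 128 × (1 - 1/2) = 64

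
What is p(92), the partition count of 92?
72533807

p(n) counts ways to write n as a sum of positive integers (order ignored).
Euler's pentagonal recurrence: p(k) = p(k-1) + p(k-2) - p(k-5) - p(k-7) + p(k-12) + p(k-15) - ... (offsets j(3j∓1)/2, signs ++--, p(0)=1, p(<0)=0).
DP table for k = 0..91: p(0)=1, p(1)=1, p(2)=2, p(3)=3, p(4)=5, p(5)=7, p(6)=11, p(7)=15, p(8)=22, p(9)=30, p(10)=42, p(11)=56, p(12)=77, p(13)=101, p(14)=135, p(15)=176, p(16)=231, p(17)=297, p(18)=385, p(19)=490, p(20)=627, p(21)=792, p(22)=1002, p(23)=1255, p(24)=1575, p(25)=1958, p(26)=2436, p(27)=3010, p(28)=3718, p(29)=4565, p(30)=5604, p(31)=6842, p(32)=8349, p(33)=10143, p(34)=12310, p(35)=14883, p(36)=17977, p(37)=21637, p(38)=26015, p(39)=31185, p(40)=37338, p(41)=44583, p(42)=53174, p(43)=63261, p(44)=75175, p(45)=89134, p(46)=105558, p(47)=124754, p(48)=147273, p(49)=173525, p(50)=204226, p(51)=239943, p(52)=281589, p(53)=329931, p(54)=386155, p(55)=451276, p(56)=526823, p(57)=614154, p(58)=715220, p(59)=831820, p(60)=966467, p(61)=1121505, p(62)=1300156, p(63)=1505499, p(64)=1741630, p(65)=2012558, p(66)=2323520, p(67)=2679689, p(68)=3087735, p(69)=3554345, p(70)=4087968, p(71)=4697205, p(72)=5392783, p(73)=6185689, p(74)=7089500, p(75)=8118264, p(76)=9289091, p(77)=10619863, p(78)=12132164, p(79)=13848650, p(80)=15796476, p(81)=18004327, p(82)=20506255, p(83)=23338469, p(84)=26543660, p(85)=30167357, p(86)=34262962, p(87)=38887673, p(88)=44108109, p(89)=49995925, p(90)=56634173, p(91)=64112359.
Final step: p(92) = p(91) + p(90) - p(87) - p(85) + p(80) + p(77) - p(70) - p(66) + p(57) + p(52) - p(41) - p(35) + p(22) + p(15) - p(0)
= 64112359 + 56634173 - 38887673 - 30167357 + 15796476 + 10619863 - 4087968 - 2323520 + 614154 + 281589 - 44583 - 14883 + 1002 + 176 - 1
= 72533807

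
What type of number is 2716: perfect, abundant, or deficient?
abundant

Proper divisors of 2716: sum = 1 + 2 + 4 + 7 + 14 + 28 + 97 + 194 + 388 + 679 + 1358 = 2772
Since 2772 > 2716, 2716 is abundant.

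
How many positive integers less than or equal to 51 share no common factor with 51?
32

51 = 3 × 17
φ(n) = n × ∏(1 - 1/p) for each prime p dividing n
φ(51) = 51 × (1 - 1/3) × (1 - 1/17) = 32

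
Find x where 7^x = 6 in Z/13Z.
7

Baby-step giant-step with step n = ⌈√13⌉ = 4.
Baby steps 7^j mod 13 (j:value) for j=0..3: 0:1, 1:7, 2:10, 3:5.
Giant-step multiplier: 7^(-4) ≡ 7^(12-4) = 7^8 ≡ 3 (mod 13).
Giant steps γ_i = 6·3^i mod 13: γ_0=6, γ_1=5 (in table at j=3).
x = i·n + j = 1·4 + 3 = 7.
Check: 7^7 ≡ 6 (mod 13).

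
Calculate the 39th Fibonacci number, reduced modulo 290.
176

Matrix identity: Q^n = [[F_(n+1), F_n], [F_n, F_(n-1)]] with Q = [[1,1],[1,0]].
n = 39 = 100111₂. Square-and-multiply, entries mod 290:
Q^1 = [[1,1],[1,0]]
Q^2 = (Q^1)² = [[2,1],[1,1]]
Q^4 = (Q^2)² = [[5,3],[3,2]]
Q^9 = (Q^4)²·Q = [[55,34],[34,21]]
Q^19 = (Q^9)²·Q = [[95,121],[121,264]]
Q^39 = (Q^19)²·Q = [[115,176],[176,229]]
F_39 mod 290 = Q^39[0][1] = 176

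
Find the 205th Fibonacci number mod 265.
195

Matrix identity: Q^n = [[F_(n+1), F_n], [F_n, F_(n-1)]] with Q = [[1,1],[1,0]].
n = 205 = 11001101₂. Square-and-multiply, entries mod 265:
Q^1 = [[1,1],[1,0]]
Q^3 = (Q^1)²·Q = [[3,2],[2,1]]
Q^6 = (Q^3)² = [[13,8],[8,5]]
Q^12 = (Q^6)² = [[233,144],[144,89]]
Q^25 = (Q^12)²·Q = [[23,30],[30,258]]
Q^51 = (Q^25)²·Q = [[54,104],[104,215]]
Q^102 = (Q^51)² = [[217,151],[151,66]]
Q^205 = (Q^102)²·Q = [[263,195],[195,68]]
F_205 mod 265 = Q^205[0][1] = 195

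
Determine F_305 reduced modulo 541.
169

Matrix identity: Q^n = [[F_(n+1), F_n], [F_n, F_(n-1)]] with Q = [[1,1],[1,0]].
n = 305 = 100110001₂. Square-and-multiply, entries mod 541:
Q^1 = [[1,1],[1,0]]
Q^2 = (Q^1)² = [[2,1],[1,1]]
Q^4 = (Q^2)² = [[5,3],[3,2]]
Q^9 = (Q^4)²·Q = [[55,34],[34,21]]
Q^19 = (Q^9)²·Q = [[273,394],[394,420]]
Q^38 = (Q^19)² = [[381,378],[378,3]]
Q^76 = (Q^38)² = [[233,164],[164,69]]
Q^152 = (Q^76)² = [[35,297],[297,279]]
Q^305 = (Q^152)²·Q = [[375,169],[169,206]]
F_305 mod 541 = Q^305[0][1] = 169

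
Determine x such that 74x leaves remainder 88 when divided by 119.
x ≡ 43 (mod 119)

gcd(74, 119) = 1, which divides 88, so solutions exist.
Find 74^(-1) mod 119 by the extended Euclidean algorithm:
119 = 1 × 74 + 45  ⟹  45 = (1)·119 + (-1)·74
74 = 1 × 45 + 29  ⟹  29 = (-1)·119 + (2)·74
45 = 1 × 29 + 16  ⟹  16 = (2)·119 + (-3)·74
29 = 1 × 16 + 13  ⟹  13 = (-3)·119 + (5)·74
16 = 1 × 13 + 3  ⟹  3 = (5)·119 + (-8)·74
13 = 4 × 3 + 1  ⟹  1 = (-23)·119 + (37)·74
So (37)·74 ≡ 1 (mod 119), i.e. 74^(-1) ≡ 37 (mod 119).
x ≡ 37 × 88 = 3256 ≡ 43 (mod 119).
Check: 74 × 43 = 3182 ≡ 88 (mod 119).
Unique solution: x ≡ 43 (mod 119)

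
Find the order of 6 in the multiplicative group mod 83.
82

83 is prime, so ord(6) divides φ(83) = 82.
Divisors of 82: 1, 2, 41, 82.
Repeated squaring: 6^1 ≡ 6, 6^2 ≡ 36, 6^4 ≡ 51, 6^8 ≡ 28, 6^16 ≡ 37, 6^32 ≡ 41, 6^64 ≡ 21 (mod 83).
Test 6^d mod 83 for each divisor d in increasing order:
6^1 ≡ 6
6^2 ≡ 36
6^41 = 6^32·6^8·6^1 ≡ 82
6^82 = 6^64·6^16·6^2 ≡ 1  ← first divisor giving 1
The order is 82.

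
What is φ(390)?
96

390 = 2 × 3 × 5 × 13
φ(n) = n × ∏(1 - 1/p) for each prime p dividing n
φ(390) = 390 × (1 - 1/2) × (1 - 1/3) × (1 - 1/5) × (1 - 1/13) = 96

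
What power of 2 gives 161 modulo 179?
128

Baby-step giant-step with step n = ⌈√179⌉ = 14.
Baby steps 2^j mod 179 (j:value) for j=0..13: 0:1, 1:2, 2:4, 3:8, 4:16, 5:32, 6:64, 7:128, 8:77, 9:154, 10:129, 11:79, 12:158, 13:137.
Giant-step multiplier: 2^(-14) ≡ 2^(178-14) = 2^164 ≡ 49 (mod 179).
Giant steps γ_i = 161·49^i mod 179: γ_0=161, γ_1=13, γ_2=100, γ_3=67, γ_4=61, γ_5=125, γ_6=39, γ_7=121, γ_8=22, γ_9=4 (in table at j=2).
x = i·n + j = 9·14 + 2 = 128.
Check: 2^128 ≡ 161 (mod 179).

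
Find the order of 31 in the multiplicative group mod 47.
46

47 is prime, so ord(31) divides φ(47) = 46.
Divisors of 46: 1, 2, 23, 46.
Repeated squaring: 31^1 ≡ 31, 31^2 ≡ 21, 31^4 ≡ 18, 31^8 ≡ 42, 31^16 ≡ 25, 31^32 ≡ 14 (mod 47).
Test 31^d mod 47 for each divisor d in increasing order:
31^1 ≡ 31
31^2 ≡ 21
31^23 = 31^16·31^4·31^2·31^1 ≡ 46
31^46 = 31^32·31^8·31^4·31^2 ≡ 1  ← first divisor giving 1
The order is 46.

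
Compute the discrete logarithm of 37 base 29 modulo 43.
35

Baby-step giant-step with step n = ⌈√43⌉ = 7.
Baby steps 29^j mod 43 (j:value) for j=0..6: 0:1, 1:29, 2:24, 3:8, 4:17, 5:20, 6:21.
Giant-step multiplier: 29^(-7) ≡ 29^(42-7) = 29^35 ≡ 37 (mod 43).
Giant steps γ_i = 37·37^i mod 43: γ_0=37, γ_1=36, γ_2=42, γ_3=6, γ_4=7, γ_5=1 (in table at j=0).
x = i·n + j = 5·7 + 0 = 35.
Check: 29^35 ≡ 37 (mod 43).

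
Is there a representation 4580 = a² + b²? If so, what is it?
22² + 64² (a=22, b=64)

Factorization: 4580 = 2^2 × 5 × 229
By Fermat: n is sum of two squares iff every prime p ≡ 3 (mod 4) appears to even power.
All primes ≡ 3 (mod 4) appear to even power.
Search a = 0, 1, 2, … for 4580 - a² a perfect square: first hit at a = 22: 4580 - 484 = 4096 = 64².
4580 = 22² + 64² = 484 + 4096 ✓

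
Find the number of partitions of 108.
483502844

p(n) counts ways to write n as a sum of positive integers (order ignored).
Euler's pentagonal recurrence: p(k) = p(k-1) + p(k-2) - p(k-5) - p(k-7) + p(k-12) + p(k-15) - ... (offsets j(3j∓1)/2, signs ++--, p(0)=1, p(<0)=0).
DP table for k = 0..107: p(0)=1, p(1)=1, p(2)=2, p(3)=3, p(4)=5, p(5)=7, p(6)=11, p(7)=15, p(8)=22, p(9)=30, p(10)=42, p(11)=56, p(12)=77, p(13)=101, p(14)=135, p(15)=176, p(16)=231, p(17)=297, p(18)=385, p(19)=490, p(20)=627, p(21)=792, p(22)=1002, p(23)=1255, p(24)=1575, p(25)=1958, p(26)=2436, p(27)=3010, p(28)=3718, p(29)=4565, p(30)=5604, p(31)=6842, p(32)=8349, p(33)=10143, p(34)=12310, p(35)=14883, p(36)=17977, p(37)=21637, p(38)=26015, p(39)=31185, p(40)=37338, p(41)=44583, p(42)=53174, p(43)=63261, p(44)=75175, p(45)=89134, p(46)=105558, p(47)=124754, p(48)=147273, p(49)=173525, p(50)=204226, p(51)=239943, p(52)=281589, p(53)=329931, p(54)=386155, p(55)=451276, p(56)=526823, p(57)=614154, p(58)=715220, p(59)=831820, p(60)=966467, p(61)=1121505, p(62)=1300156, p(63)=1505499, p(64)=1741630, p(65)=2012558, p(66)=2323520, p(67)=2679689, p(68)=3087735, p(69)=3554345, p(70)=4087968, p(71)=4697205, p(72)=5392783, p(73)=6185689, p(74)=7089500, p(75)=8118264, p(76)=9289091, p(77)=10619863, p(78)=12132164, p(79)=13848650, p(80)=15796476, p(81)=18004327, p(82)=20506255, p(83)=23338469, p(84)=26543660, p(85)=30167357, p(86)=34262962, p(87)=38887673, p(88)=44108109, p(89)=49995925, p(90)=56634173, p(91)=64112359, p(92)=72533807, p(93)=82010177, p(94)=92669720, p(95)=104651419, p(96)=118114304, p(97)=133230930, p(98)=150198136, p(99)=169229875, p(100)=190569292, p(101)=214481126, p(102)=241265379, p(103)=271248950, p(104)=304801365, p(105)=342325709, p(106)=384276336, p(107)=431149389.
Final step: p(108) = p(107) + p(106) - p(103) - p(101) + p(96) + p(93) - p(86) - p(82) + p(73) + p(68) - p(57) - p(51) + p(38) + p(31) - p(16) - p(8)
= 431149389 + 384276336 - 271248950 - 214481126 + 118114304 + 82010177 - 34262962 - 20506255 + 6185689 + 3087735 - 614154 - 239943 + 26015 + 6842 - 231 - 22
= 483502844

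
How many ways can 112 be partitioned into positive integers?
761002156

p(n) counts ways to write n as a sum of positive integers (order ignored).
Euler's pentagonal recurrence: p(k) = p(k-1) + p(k-2) - p(k-5) - p(k-7) + p(k-12) + p(k-15) - ... (offsets j(3j∓1)/2, signs ++--, p(0)=1, p(<0)=0).
DP table for k = 0..111: p(0)=1, p(1)=1, p(2)=2, p(3)=3, p(4)=5, p(5)=7, p(6)=11, p(7)=15, p(8)=22, p(9)=30, p(10)=42, p(11)=56, p(12)=77, p(13)=101, p(14)=135, p(15)=176, p(16)=231, p(17)=297, p(18)=385, p(19)=490, p(20)=627, p(21)=792, p(22)=1002, p(23)=1255, p(24)=1575, p(25)=1958, p(26)=2436, p(27)=3010, p(28)=3718, p(29)=4565, p(30)=5604, p(31)=6842, p(32)=8349, p(33)=10143, p(34)=12310, p(35)=14883, p(36)=17977, p(37)=21637, p(38)=26015, p(39)=31185, p(40)=37338, p(41)=44583, p(42)=53174, p(43)=63261, p(44)=75175, p(45)=89134, p(46)=105558, p(47)=124754, p(48)=147273, p(49)=173525, p(50)=204226, p(51)=239943, p(52)=281589, p(53)=329931, p(54)=386155, p(55)=451276, p(56)=526823, p(57)=614154, p(58)=715220, p(59)=831820, p(60)=966467, p(61)=1121505, p(62)=1300156, p(63)=1505499, p(64)=1741630, p(65)=2012558, p(66)=2323520, p(67)=2679689, p(68)=3087735, p(69)=3554345, p(70)=4087968, p(71)=4697205, p(72)=5392783, p(73)=6185689, p(74)=7089500, p(75)=8118264, p(76)=9289091, p(77)=10619863, p(78)=12132164, p(79)=13848650, p(80)=15796476, p(81)=18004327, p(82)=20506255, p(83)=23338469, p(84)=26543660, p(85)=30167357, p(86)=34262962, p(87)=38887673, p(88)=44108109, p(89)=49995925, p(90)=56634173, p(91)=64112359, p(92)=72533807, p(93)=82010177, p(94)=92669720, p(95)=104651419, p(96)=118114304, p(97)=133230930, p(98)=150198136, p(99)=169229875, p(100)=190569292, p(101)=214481126, p(102)=241265379, p(103)=271248950, p(104)=304801365, p(105)=342325709, p(106)=384276336, p(107)=431149389, p(108)=483502844, p(109)=541946240, p(110)=607163746, p(111)=679903203.
Final step: p(112) = p(111) + p(110) - p(107) - p(105) + p(100) + p(97) - p(90) - p(86) + p(77) + p(72) - p(61) - p(55) + p(42) + p(35) - p(20) - p(12)
= 679903203 + 607163746 - 431149389 - 342325709 + 190569292 + 133230930 - 56634173 - 34262962 + 10619863 + 5392783 - 1121505 - 451276 + 53174 + 14883 - 627 - 77
= 761002156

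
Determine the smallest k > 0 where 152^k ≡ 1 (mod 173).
43

173 is prime, so ord(152) divides φ(173) = 172.
Divisors of 172: 1, 2, 4, 43, 86, 172.
Repeated squaring: 152^1 ≡ 152, 152^2 ≡ 95, 152^4 ≡ 29, 152^8 ≡ 149, 152^16 ≡ 57, 152^32 ≡ 135, 152^64 ≡ 60, 152^128 ≡ 140 (mod 173).
Test 152^d mod 173 for each divisor d in increasing order:
152^1 ≡ 152
152^2 ≡ 95
152^4 ≡ 29
152^43 = 152^32·152^8·152^2·152^1 ≡ 1  ← first divisor giving 1
The order is 43.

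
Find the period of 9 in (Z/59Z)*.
29

59 is prime, so ord(9) divides φ(59) = 58.
Divisors of 58: 1, 2, 29, 58.
Repeated squaring: 9^1 ≡ 9, 9^2 ≡ 22, 9^4 ≡ 12, 9^8 ≡ 26, 9^16 ≡ 27, 9^32 ≡ 21 (mod 59).
Test 9^d mod 59 for each divisor d in increasing order:
9^1 ≡ 9
9^2 ≡ 22
9^29 = 9^16·9^8·9^4·9^1 ≡ 1  ← first divisor giving 1
The order is 29.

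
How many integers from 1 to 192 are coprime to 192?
64

192 = 2^6 × 3
φ(n) = n × ∏(1 - 1/p) for each prime p dividing n
φ(192) = 192 × (1 - 1/2) × (1 - 1/3) = 64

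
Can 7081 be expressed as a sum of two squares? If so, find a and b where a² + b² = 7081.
5² + 84² (a=5, b=84)

Factorization: 7081 = 73 × 97
By Fermat: n is sum of two squares iff every prime p ≡ 3 (mod 4) appears to even power.
All primes ≡ 3 (mod 4) appear to even power.
Search a = 0, 1, 2, … for 7081 - a² a perfect square: first hit at a = 5: 7081 - 25 = 7056 = 84².
7081 = 5² + 84² = 25 + 7056 ✓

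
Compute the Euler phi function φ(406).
168

406 = 2 × 7 × 29
φ(n) = n × ∏(1 - 1/p) for each prime p dividing n
φ(406) = 406 × (1 - 1/2) × (1 - 1/7) × (1 - 1/29) = 168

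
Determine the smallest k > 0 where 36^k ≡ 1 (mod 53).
13

53 is prime, so ord(36) divides φ(53) = 52.
Divisors of 52: 1, 2, 4, 13, 26, 52.
Repeated squaring: 36^1 ≡ 36, 36^2 ≡ 24, 36^4 ≡ 46, 36^8 ≡ 49, 36^16 ≡ 16, 36^32 ≡ 44 (mod 53).
Test 36^d mod 53 for each divisor d in increasing order:
36^1 ≡ 36
36^2 ≡ 24
36^4 ≡ 46
36^13 = 36^8·36^4·36^1 ≡ 1  ← first divisor giving 1
The order is 13.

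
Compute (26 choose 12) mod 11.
8

Using Lucas' theorem:
Write n=26 and k=12 in base 11:
n in base 11: [2, 4]
k in base 11: [1, 1]
C(26,12) mod 11 = ∏ C(n_i, k_i) mod 11
Digit binomials (mod 11): C(2,1) = 2; C(4,1) = 4
Product: 2 × 4 = 8 ≡ 8 (mod 11)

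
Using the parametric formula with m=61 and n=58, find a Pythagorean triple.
(357, 7076, 7085)

Euclid's formula: a = m² - n², b = 2mn, c = m² + n²
m = 61, n = 58
a = 61² - 58² = 3721 - 3364 = 357
b = 2 × 61 × 58 = 7076
c = 61² + 58² = 3721 + 3364 = 7085
Verification: 357² + 7076² = 127449 + 50069776 = 50197225 = 7085² ✓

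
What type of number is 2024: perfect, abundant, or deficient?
abundant

Proper divisors of 2024: sum = 1 + 2 + 4 + 8 + 11 + 22 + 23 + 44 + 46 + 88 + 92 + 184 + 253 + 506 + 1012 = 2296
Since 2296 > 2024, 2024 is abundant.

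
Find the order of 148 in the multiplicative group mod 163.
162

163 is prime, so ord(148) divides φ(163) = 162.
Divisors of 162: 1, 2, 3, 6, 9, 18, 27, 54, 81, 162.
Repeated squaring: 148^1 ≡ 148, 148^2 ≡ 62, 148^4 ≡ 95, 148^8 ≡ 60, 148^16 ≡ 14, 148^32 ≡ 33, 148^64 ≡ 111, 148^128 ≡ 96 (mod 163).
Test 148^d mod 163 for each divisor d in increasing order:
148^1 ≡ 148
148^2 ≡ 62
148^3 = 148^2·148^1 ≡ 48
148^6 = 148^4·148^2 ≡ 22
148^9 = 148^8·148^1 ≡ 78
148^18 = 148^16·148^2 ≡ 53
148^27 = 148^16·148^8·148^2·148^1 ≡ 59
148^54 = 148^32·148^16·148^4·148^2 ≡ 58
148^81 = 148^64·148^16·148^1 ≡ 162
148^162 = 148^128·148^32·148^2 ≡ 1  ← first divisor giving 1
The order is 162.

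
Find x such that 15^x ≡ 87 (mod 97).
85

Baby-step giant-step with step n = ⌈√97⌉ = 10.
Baby steps 15^j mod 97 (j:value) for j=0..9: 0:1, 1:15, 2:31, 3:77, 4:88, 5:59, 6:12, 7:83, 8:81, 9:51.
Giant-step multiplier: 15^(-10) ≡ 15^(96-10) = 15^86 ≡ 44 (mod 97).
Giant steps γ_i = 87·44^i mod 97: γ_0=87, γ_1=45, γ_2=40, γ_3=14, γ_4=34, γ_5=41, γ_6=58, γ_7=30, γ_8=59 (in table at j=5).
x = i·n + j = 8·10 + 5 = 85.
Check: 15^85 ≡ 87 (mod 97).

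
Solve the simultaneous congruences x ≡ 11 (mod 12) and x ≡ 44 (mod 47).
467

Using Chinese Remainder Theorem:
M = 12 × 47 = 564
M1 = 47, M2 = 12
y1 = 47^(-1) mod 12 = 11
y2 = 12^(-1) mod 47 = 4
x = (11×47×11 + 44×12×4) mod 564 = 467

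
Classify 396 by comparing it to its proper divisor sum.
abundant

Proper divisors of 396: sum = 1 + 2 + 3 + 4 + 6 + 9 + 11 + 12 + ... + 66 + 99 + 132 + 198 (17 divisors) = 696
Since 696 > 396, 396 is abundant.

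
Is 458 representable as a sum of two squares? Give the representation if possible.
13² + 17² (a=13, b=17)

Factorization: 458 = 2 × 229
By Fermat: n is sum of two squares iff every prime p ≡ 3 (mod 4) appears to even power.
All primes ≡ 3 (mod 4) appear to even power.
Search a = 0, 1, 2, … for 458 - a² a perfect square: first hit at a = 13: 458 - 169 = 289 = 17².
458 = 13² + 17² = 169 + 289 ✓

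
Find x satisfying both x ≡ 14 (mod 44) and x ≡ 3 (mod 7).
234

Using Chinese Remainder Theorem:
M = 44 × 7 = 308
M1 = 7, M2 = 44
y1 = 7^(-1) mod 44 = 19
y2 = 44^(-1) mod 7 = 4
x = (14×7×19 + 3×44×4) mod 308 = 234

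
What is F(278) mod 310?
269

Matrix identity: Q^n = [[F_(n+1), F_n], [F_n, F_(n-1)]] with Q = [[1,1],[1,0]].
n = 278 = 100010110₂. Square-and-multiply, entries mod 310:
Q^1 = [[1,1],[1,0]]
Q^2 = (Q^1)² = [[2,1],[1,1]]
Q^4 = (Q^2)² = [[5,3],[3,2]]
Q^8 = (Q^4)² = [[34,21],[21,13]]
Q^17 = (Q^8)²·Q = [[104,47],[47,57]]
Q^34 = (Q^17)² = [[5,127],[127,188]]
Q^69 = (Q^34)²·Q = [[55,34],[34,21]]
Q^139 = (Q^69)²·Q = [[255,151],[151,104]]
Q^278 = (Q^139)² = [[96,269],[269,137]]
F_278 mod 310 = Q^278[0][1] = 269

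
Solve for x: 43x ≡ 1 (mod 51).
19

gcd(43, 51) = 1, so the inverse exists.
Extended Euclidean algorithm on (51, 43):
51 = 1 × 43 + 8  ⟹  8 = (1)·51 + (-1)·43
43 = 5 × 8 + 3  ⟹  3 = (-5)·51 + (6)·43
8 = 2 × 3 + 2  ⟹  2 = (11)·51 + (-13)·43
3 = 1 × 2 + 1  ⟹  1 = (-16)·51 + (19)·43
So (19)·43 ≡ 1 (mod 51), i.e. 43^(-1) ≡ 19 (mod 51).
Check: 43 × 19 = 817 ≡ 1 (mod 51)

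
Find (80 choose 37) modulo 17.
11

Using Lucas' theorem:
Write n=80 and k=37 in base 17:
n in base 17: [4, 12]
k in base 17: [2, 3]
C(80,37) mod 17 = ∏ C(n_i, k_i) mod 17
Digit binomials (mod 17): C(4,2) = 6; C(12,3) = 220 ≡ 16
Product: 6 × 16 = 96 ≡ 11 (mod 17)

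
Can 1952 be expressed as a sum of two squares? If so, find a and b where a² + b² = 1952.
4² + 44² (a=4, b=44)

Factorization: 1952 = 2^5 × 61
By Fermat: n is sum of two squares iff every prime p ≡ 3 (mod 4) appears to even power.
All primes ≡ 3 (mod 4) appear to even power.
Search a = 0, 1, 2, … for 1952 - a² a perfect square: first hit at a = 4: 1952 - 16 = 1936 = 44².
1952 = 4² + 44² = 16 + 1936 ✓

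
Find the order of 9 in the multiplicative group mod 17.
8

17 is prime, so ord(9) divides φ(17) = 16.
Divisors of 16: 1, 2, 4, 8, 16.
Repeated squaring: 9^1 ≡ 9, 9^2 ≡ 13, 9^4 ≡ 16, 9^8 ≡ 1, 9^16 ≡ 1 (mod 17).
Test 9^d mod 17 for each divisor d in increasing order:
9^1 ≡ 9
9^2 ≡ 13
9^4 ≡ 16
9^8 ≡ 1  ← first divisor giving 1
The order is 8.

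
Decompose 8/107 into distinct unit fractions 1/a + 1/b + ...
1/14 + 1/300 + 1/224700

Greedy algorithm:
8/107: ceiling(107/8) = 14, use 1/14
5/1498: ceiling(1498/5) = 300, use 1/300
1/224700: ceiling(224700/1) = 224700, use 1/224700
Result: 8/107 = 1/14 + 1/300 + 1/224700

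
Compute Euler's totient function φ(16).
8

16 = 2^4
φ(n) = n × ∏(1 - 1/p) for each prime p dividing n
φ(16) = 16 × (1 - 1/2) = 8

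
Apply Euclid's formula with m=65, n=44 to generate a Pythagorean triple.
(2289, 5720, 6161)

Euclid's formula: a = m² - n², b = 2mn, c = m² + n²
m = 65, n = 44
a = 65² - 44² = 4225 - 1936 = 2289
b = 2 × 65 × 44 = 5720
c = 65² + 44² = 4225 + 1936 = 6161
Verification: 2289² + 5720² = 5239521 + 32718400 = 37957921 = 6161² ✓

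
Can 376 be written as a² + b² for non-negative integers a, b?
Not possible

Factorization: 376 = 2^3 × 47
By Fermat: n is sum of two squares iff every prime p ≡ 3 (mod 4) appears to even power.
Prime(s) ≡ 3 (mod 4) with odd exponent: [(47, 1)]
Therefore 376 cannot be expressed as a² + b².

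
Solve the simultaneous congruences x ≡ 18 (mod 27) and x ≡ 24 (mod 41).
639

Using Chinese Remainder Theorem:
M = 27 × 41 = 1107
M1 = 41, M2 = 27
y1 = 41^(-1) mod 27 = 2
y2 = 27^(-1) mod 41 = 38
x = (18×41×2 + 24×27×38) mod 1107 = 639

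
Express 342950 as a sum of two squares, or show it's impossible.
Not possible

Factorization: 342950 = 2 × 5^2 × 19^3
By Fermat: n is sum of two squares iff every prime p ≡ 3 (mod 4) appears to even power.
Prime(s) ≡ 3 (mod 4) with odd exponent: [(19, 3)]
Therefore 342950 cannot be expressed as a² + b².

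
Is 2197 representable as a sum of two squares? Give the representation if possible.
9² + 46² (a=9, b=46)

Factorization: 2197 = 13^3
By Fermat: n is sum of two squares iff every prime p ≡ 3 (mod 4) appears to even power.
All primes ≡ 3 (mod 4) appear to even power.
Search a = 0, 1, 2, … for 2197 - a² a perfect square: first hit at a = 9: 2197 - 81 = 2116 = 46².
2197 = 9² + 46² = 81 + 2116 ✓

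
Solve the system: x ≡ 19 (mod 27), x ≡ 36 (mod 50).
586

Using Chinese Remainder Theorem:
M = 27 × 50 = 1350
M1 = 50, M2 = 27
y1 = 50^(-1) mod 27 = 20
y2 = 27^(-1) mod 50 = 13
x = (19×50×20 + 36×27×13) mod 1350 = 586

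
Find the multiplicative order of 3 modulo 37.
18

37 is prime, so ord(3) divides φ(37) = 36.
Divisors of 36: 1, 2, 3, 4, 6, 9, 12, 18, 36.
Repeated squaring: 3^1 ≡ 3, 3^2 ≡ 9, 3^4 ≡ 7, 3^8 ≡ 12, 3^16 ≡ 33, 3^32 ≡ 16 (mod 37).
Test 3^d mod 37 for each divisor d in increasing order:
3^1 ≡ 3
3^2 ≡ 9
3^3 = 3^2·3^1 ≡ 27
3^4 ≡ 7
3^6 = 3^4·3^2 ≡ 26
3^9 = 3^8·3^1 ≡ 36
3^12 = 3^8·3^4 ≡ 10
3^18 = 3^16·3^2 ≡ 1  ← first divisor giving 1
The order is 18.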